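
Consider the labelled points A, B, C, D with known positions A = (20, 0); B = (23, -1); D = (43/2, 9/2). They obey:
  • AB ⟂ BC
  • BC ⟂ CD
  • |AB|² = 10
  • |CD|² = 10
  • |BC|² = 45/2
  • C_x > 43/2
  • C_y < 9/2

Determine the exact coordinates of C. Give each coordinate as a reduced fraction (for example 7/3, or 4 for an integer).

C = (49/2, 7/2)

1. C_x = 49/2  [[AB ⟂ BC ⇒ 3x-1y-70=0] ∩ [|C−(43/2, 9/2)|²=10]]
2. C_y = 7/2  [[AB ⟂ BC ⇒ 3x-1y-70=0] ∩ [|C−(43/2, 9/2)|²=10]]
   so C = (49/2, 7/2)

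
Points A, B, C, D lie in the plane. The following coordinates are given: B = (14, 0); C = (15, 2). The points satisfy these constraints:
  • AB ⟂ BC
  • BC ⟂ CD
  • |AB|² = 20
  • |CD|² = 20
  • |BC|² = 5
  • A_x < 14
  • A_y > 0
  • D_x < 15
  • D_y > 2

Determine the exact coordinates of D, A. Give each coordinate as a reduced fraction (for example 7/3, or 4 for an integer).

1. D_x = 11  [[BC ⟂ CD ⇒ 1x+2y-19=0] ∩ [|D−(15, 2)|²=20]]
2. D_y = 4  [[BC ⟂ CD ⇒ 1x+2y-19=0] ∩ [|D−(15, 2)|²=20]]
   so D = (11, 4)
3. A_x = 10  [[AB ⟂ BC ⇒ -1x-2y+14=0] ∩ [|A−(14, 0)|²=20]]
4. A_y = 2  [[AB ⟂ BC ⇒ -1x-2y+14=0] ∩ [|A−(14, 0)|²=20]]
   so A = (10, 2)

D = (11, 4)
A = (10, 2)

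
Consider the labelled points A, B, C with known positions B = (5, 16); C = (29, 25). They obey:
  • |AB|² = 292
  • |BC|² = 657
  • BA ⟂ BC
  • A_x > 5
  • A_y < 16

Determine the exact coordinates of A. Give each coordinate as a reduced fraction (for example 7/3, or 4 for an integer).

A = (11, 0)

1. A_x = 11  [[BA ⟂ BC ⇒ 24x+9y-264=0] ∩ [|A−(5, 16)|²=292]]
2. A_y = 0  [[BA ⟂ BC ⇒ 24x+9y-264=0] ∩ [|A−(5, 16)|²=292]]
   so A = (11, 0)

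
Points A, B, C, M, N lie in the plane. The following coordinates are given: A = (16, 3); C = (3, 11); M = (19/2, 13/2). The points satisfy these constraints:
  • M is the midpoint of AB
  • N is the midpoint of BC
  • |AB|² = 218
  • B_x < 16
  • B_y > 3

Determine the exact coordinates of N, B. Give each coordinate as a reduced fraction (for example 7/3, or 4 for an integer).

N = (3, 21/2)
B = (3, 10)

1. B_x = 3  [B = 2·M−A = 2·(19/2, 13/2)−(16, 3)]
2. B_y = 10  [B = 2·M−A = 2·(19/2, 13/2)−(16, 3)]
   so B = (3, 10)
3. N_x = 3  [2·N = B+C = (3, 10)+(3, 11)]
4. N_y = 21/2  [2·N = B+C = (3, 10)+(3, 11)]
   so N = (3, 21/2)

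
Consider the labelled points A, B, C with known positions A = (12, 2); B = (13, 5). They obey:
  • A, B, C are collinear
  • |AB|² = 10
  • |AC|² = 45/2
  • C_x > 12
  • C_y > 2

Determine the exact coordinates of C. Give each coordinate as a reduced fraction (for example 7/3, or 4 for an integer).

C = (27/2, 13/2)

1. C_x = 27/2  [[A, B, C are collinear ⇒ -3x+1y+34=0] ∩ [|C−(12, 2)|²=45/2]]
2. C_y = 13/2  [[A, B, C are collinear ⇒ -3x+1y+34=0] ∩ [|C−(12, 2)|²=45/2]]
   so C = (27/2, 13/2)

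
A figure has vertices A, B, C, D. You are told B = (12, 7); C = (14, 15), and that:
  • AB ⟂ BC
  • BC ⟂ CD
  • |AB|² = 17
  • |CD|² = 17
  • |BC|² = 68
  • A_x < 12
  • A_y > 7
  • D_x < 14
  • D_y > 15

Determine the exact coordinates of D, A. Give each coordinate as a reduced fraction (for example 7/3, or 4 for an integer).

1. D_x = 10  [[BC ⟂ CD ⇒ 2x+8y-148=0] ∩ [|D−(14, 15)|²=17]]
2. D_y = 16  [[BC ⟂ CD ⇒ 2x+8y-148=0] ∩ [|D−(14, 15)|²=17]]
   so D = (10, 16)
3. A_x = 8  [[AB ⟂ BC ⇒ -2x-8y+80=0] ∩ [|A−(12, 7)|²=17]]
4. A_y = 8  [[AB ⟂ BC ⇒ -2x-8y+80=0] ∩ [|A−(12, 7)|²=17]]
   so A = (8, 8)

D = (10, 16)
A = (8, 8)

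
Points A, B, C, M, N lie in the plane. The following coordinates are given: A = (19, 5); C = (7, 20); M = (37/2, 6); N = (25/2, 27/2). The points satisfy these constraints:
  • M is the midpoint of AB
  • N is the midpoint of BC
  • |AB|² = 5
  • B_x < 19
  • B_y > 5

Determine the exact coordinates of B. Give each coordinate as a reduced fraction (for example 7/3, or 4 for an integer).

1. B_x = 18  [B = 2·M−A = 2·(37/2, 6)−(19, 5)]
2. B_y = 7  [B = 2·M−A = 2·(37/2, 6)−(19, 5)]
   so B = (18, 7)

B = (18, 7)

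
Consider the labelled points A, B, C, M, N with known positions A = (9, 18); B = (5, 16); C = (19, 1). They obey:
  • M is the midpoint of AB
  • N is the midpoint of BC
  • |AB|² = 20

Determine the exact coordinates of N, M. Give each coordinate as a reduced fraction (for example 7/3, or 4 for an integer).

1. M_x = 7  [2·M = A+B = (9, 18)+(5, 16)]
2. M_y = 17  [2·M = A+B = (9, 18)+(5, 16)]
   so M = (7, 17)
3. N_x = 12  [2·N = B+C = (5, 16)+(19, 1)]
4. N_y = 17/2  [2·N = B+C = (5, 16)+(19, 1)]
   so N = (12, 17/2)

N = (12, 17/2)
M = (7, 17)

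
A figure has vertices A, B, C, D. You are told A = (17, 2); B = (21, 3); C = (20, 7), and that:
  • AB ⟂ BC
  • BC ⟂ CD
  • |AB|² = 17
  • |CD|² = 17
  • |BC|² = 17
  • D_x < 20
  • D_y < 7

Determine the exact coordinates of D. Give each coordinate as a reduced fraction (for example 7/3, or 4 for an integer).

D = (16, 6)

1. D_x = 16  [[BC ⟂ CD ⇒ -1x+4y-8=0] ∩ [|D−(20, 7)|²=17]]
2. D_y = 6  [[BC ⟂ CD ⇒ -1x+4y-8=0] ∩ [|D−(20, 7)|²=17]]
   so D = (16, 6)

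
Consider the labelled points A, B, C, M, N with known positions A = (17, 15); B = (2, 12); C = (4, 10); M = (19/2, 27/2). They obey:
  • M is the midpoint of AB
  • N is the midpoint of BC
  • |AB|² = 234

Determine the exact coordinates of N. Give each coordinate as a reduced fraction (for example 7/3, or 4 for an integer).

1. N_x = 3  [2·N = B+C = (2, 12)+(4, 10)]
2. N_y = 11  [2·N = B+C = (2, 12)+(4, 10)]
   so N = (3, 11)

N = (3, 11)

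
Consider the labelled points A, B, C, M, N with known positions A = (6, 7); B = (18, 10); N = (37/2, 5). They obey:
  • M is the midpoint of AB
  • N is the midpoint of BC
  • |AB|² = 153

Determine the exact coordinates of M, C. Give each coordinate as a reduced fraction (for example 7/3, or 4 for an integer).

1. M_x = 12  [2·M = A+B = (6, 7)+(18, 10)]
2. M_y = 17/2  [2·M = A+B = (6, 7)+(18, 10)]
   so M = (12, 17/2)
3. C_x = 19  [C = 2·N−B = 2·(37/2, 5)−(18, 10)]
4. C_y = 0  [C = 2·N−B = 2·(37/2, 5)−(18, 10)]
   so C = (19, 0)

M = (12, 17/2)
C = (19, 0)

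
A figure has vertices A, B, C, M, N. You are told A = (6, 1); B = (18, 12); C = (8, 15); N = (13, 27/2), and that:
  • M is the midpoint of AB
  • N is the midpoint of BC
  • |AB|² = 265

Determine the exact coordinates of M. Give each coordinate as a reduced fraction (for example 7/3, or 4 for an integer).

M = (12, 13/2)

1. M_x = 12  [2·M = A+B = (6, 1)+(18, 12)]
2. M_y = 13/2  [2·M = A+B = (6, 1)+(18, 12)]
   so M = (12, 13/2)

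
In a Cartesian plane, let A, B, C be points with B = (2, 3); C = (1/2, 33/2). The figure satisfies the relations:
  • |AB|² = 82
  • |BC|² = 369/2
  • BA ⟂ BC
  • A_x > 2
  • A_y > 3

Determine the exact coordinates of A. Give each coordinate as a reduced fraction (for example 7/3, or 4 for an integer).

A = (11, 4)

1. A_x = 11  [[BA ⟂ BC ⇒ -3/2x+27/2y-75/2=0] ∩ [|A−(2, 3)|²=82]]
2. A_y = 4  [[BA ⟂ BC ⇒ -3/2x+27/2y-75/2=0] ∩ [|A−(2, 3)|²=82]]
   so A = (11, 4)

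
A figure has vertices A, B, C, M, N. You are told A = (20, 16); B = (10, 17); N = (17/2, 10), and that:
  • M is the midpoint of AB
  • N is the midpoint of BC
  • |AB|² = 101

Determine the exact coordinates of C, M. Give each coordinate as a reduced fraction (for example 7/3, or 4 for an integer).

1. M_x = 15  [2·M = A+B = (20, 16)+(10, 17)]
2. M_y = 33/2  [2·M = A+B = (20, 16)+(10, 17)]
   so M = (15, 33/2)
3. C_x = 7  [C = 2·N−B = 2·(17/2, 10)−(10, 17)]
4. C_y = 3  [C = 2·N−B = 2·(17/2, 10)−(10, 17)]
   so C = (7, 3)

C = (7, 3)
M = (15, 33/2)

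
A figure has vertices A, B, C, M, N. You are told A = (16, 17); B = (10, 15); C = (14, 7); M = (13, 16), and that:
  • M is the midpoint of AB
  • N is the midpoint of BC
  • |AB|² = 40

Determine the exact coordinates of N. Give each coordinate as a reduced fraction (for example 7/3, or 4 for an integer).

N = (12, 11)

1. N_x = 12  [2·N = B+C = (10, 15)+(14, 7)]
2. N_y = 11  [2·N = B+C = (10, 15)+(14, 7)]
   so N = (12, 11)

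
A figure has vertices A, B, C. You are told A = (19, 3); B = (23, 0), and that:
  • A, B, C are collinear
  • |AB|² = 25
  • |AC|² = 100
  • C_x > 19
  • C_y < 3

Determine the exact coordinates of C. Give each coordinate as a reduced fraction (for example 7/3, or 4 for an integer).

1. C_x = 27  [[A, B, C are collinear ⇒ 3x+4y-69=0] ∩ [|C−(19, 3)|²=100]]
2. C_y = -3  [[A, B, C are collinear ⇒ 3x+4y-69=0] ∩ [|C−(19, 3)|²=100]]
   so C = (27, -3)

C = (27, -3)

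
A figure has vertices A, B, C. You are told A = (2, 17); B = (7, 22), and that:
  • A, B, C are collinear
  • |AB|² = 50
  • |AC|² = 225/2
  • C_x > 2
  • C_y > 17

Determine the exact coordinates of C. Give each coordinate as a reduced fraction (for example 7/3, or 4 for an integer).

C = (19/2, 49/2)

1. C_x = 19/2  [[A, B, C are collinear ⇒ -5x+5y-75=0] ∩ [|C−(2, 17)|²=225/2]]
2. C_y = 49/2  [[A, B, C are collinear ⇒ -5x+5y-75=0] ∩ [|C−(2, 17)|²=225/2]]
   so C = (19/2, 49/2)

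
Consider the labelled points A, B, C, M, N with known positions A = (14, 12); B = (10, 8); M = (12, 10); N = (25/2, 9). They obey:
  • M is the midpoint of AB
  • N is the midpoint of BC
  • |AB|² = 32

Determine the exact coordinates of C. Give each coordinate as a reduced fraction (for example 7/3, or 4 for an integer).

1. C_x = 15  [C = 2·N−B = 2·(25/2, 9)−(10, 8)]
2. C_y = 10  [C = 2·N−B = 2·(25/2, 9)−(10, 8)]
   so C = (15, 10)

C = (15, 10)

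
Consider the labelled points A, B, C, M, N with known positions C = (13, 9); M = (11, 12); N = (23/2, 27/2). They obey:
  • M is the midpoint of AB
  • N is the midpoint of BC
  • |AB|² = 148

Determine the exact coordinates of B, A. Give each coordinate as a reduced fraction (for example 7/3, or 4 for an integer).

1. B_x = 10  [B = 2·N−C = 2·(23/2, 27/2)−(13, 9)]
2. B_y = 18  [B = 2·N−C = 2·(23/2, 27/2)−(13, 9)]
   so B = (10, 18)
3. A_x = 12  [A = 2·M−B = 2·(11, 12)−(10, 18)]
4. A_y = 6  [A = 2·M−B = 2·(11, 12)−(10, 18)]
   so A = (12, 6)

B = (10, 18)
A = (12, 6)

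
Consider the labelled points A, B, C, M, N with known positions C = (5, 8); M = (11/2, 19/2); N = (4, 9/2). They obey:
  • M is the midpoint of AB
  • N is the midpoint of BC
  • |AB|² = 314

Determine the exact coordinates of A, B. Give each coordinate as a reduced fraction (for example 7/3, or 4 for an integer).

A = (8, 18)
B = (3, 1)

1. B_x = 3  [B = 2·N−C = 2·(4, 9/2)−(5, 8)]
2. B_y = 1  [B = 2·N−C = 2·(4, 9/2)−(5, 8)]
   so B = (3, 1)
3. A_x = 8  [A = 2·M−B = 2·(11/2, 19/2)−(3, 1)]
4. A_y = 18  [A = 2·M−B = 2·(11/2, 19/2)−(3, 1)]
   so A = (8, 18)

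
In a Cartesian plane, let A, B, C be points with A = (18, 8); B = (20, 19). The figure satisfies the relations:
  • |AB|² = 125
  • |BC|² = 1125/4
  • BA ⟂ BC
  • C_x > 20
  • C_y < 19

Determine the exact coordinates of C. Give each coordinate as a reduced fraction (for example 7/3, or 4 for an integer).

C = (73/2, 16)

1. C_x = 73/2  [[BA ⟂ BC ⇒ -2x-11y+249=0] ∩ [|C−(20, 19)|²=1125/4]]
2. C_y = 16  [[BA ⟂ BC ⇒ -2x-11y+249=0] ∩ [|C−(20, 19)|²=1125/4]]
   so C = (73/2, 16)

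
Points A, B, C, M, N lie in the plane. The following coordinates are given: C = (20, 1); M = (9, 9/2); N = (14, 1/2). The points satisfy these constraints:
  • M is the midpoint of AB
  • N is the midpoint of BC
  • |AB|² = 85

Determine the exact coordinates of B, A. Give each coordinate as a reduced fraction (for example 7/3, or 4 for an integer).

1. B_x = 8  [B = 2·N−C = 2·(14, 1/2)−(20, 1)]
2. B_y = 0  [B = 2·N−C = 2·(14, 1/2)−(20, 1)]
   so B = (8, 0)
3. A_x = 10  [A = 2·M−B = 2·(9, 9/2)−(8, 0)]
4. A_y = 9  [A = 2·M−B = 2·(9, 9/2)−(8, 0)]
   so A = (10, 9)

B = (8, 0)
A = (10, 9)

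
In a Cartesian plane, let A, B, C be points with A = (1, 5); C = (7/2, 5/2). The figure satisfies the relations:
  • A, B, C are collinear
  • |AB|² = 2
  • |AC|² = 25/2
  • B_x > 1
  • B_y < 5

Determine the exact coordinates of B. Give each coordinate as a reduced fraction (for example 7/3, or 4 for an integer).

B = (2, 4)

1. B_x = 2  [[A, B, C are collinear ⇒ -5/2x-5/2y+15=0] ∩ [|B−(1, 5)|²=2]]
2. B_y = 4  [[A, B, C are collinear ⇒ -5/2x-5/2y+15=0] ∩ [|B−(1, 5)|²=2]]
   so B = (2, 4)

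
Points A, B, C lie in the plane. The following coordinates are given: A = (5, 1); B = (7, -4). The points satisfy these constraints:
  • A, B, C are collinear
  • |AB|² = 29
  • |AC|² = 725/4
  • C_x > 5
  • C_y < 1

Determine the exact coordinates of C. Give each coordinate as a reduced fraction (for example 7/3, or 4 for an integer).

C = (10, -23/2)

1. C_x = 10  [[A, B, C are collinear ⇒ 5x+2y-27=0] ∩ [|C−(5, 1)|²=725/4]]
2. C_y = -23/2  [[A, B, C are collinear ⇒ 5x+2y-27=0] ∩ [|C−(5, 1)|²=725/4]]
   so C = (10, -23/2)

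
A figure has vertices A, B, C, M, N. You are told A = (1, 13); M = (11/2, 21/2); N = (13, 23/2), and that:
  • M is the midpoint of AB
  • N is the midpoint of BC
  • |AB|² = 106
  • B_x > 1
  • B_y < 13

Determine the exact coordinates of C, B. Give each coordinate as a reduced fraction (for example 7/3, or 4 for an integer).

1. B_x = 10  [B = 2·M−A = 2·(11/2, 21/2)−(1, 13)]
2. B_y = 8  [B = 2·M−A = 2·(11/2, 21/2)−(1, 13)]
   so B = (10, 8)
3. C_x = 16  [C = 2·N−B = 2·(13, 23/2)−(10, 8)]
4. C_y = 15  [C = 2·N−B = 2·(13, 23/2)−(10, 8)]
   so C = (16, 15)

C = (16, 15)
B = (10, 8)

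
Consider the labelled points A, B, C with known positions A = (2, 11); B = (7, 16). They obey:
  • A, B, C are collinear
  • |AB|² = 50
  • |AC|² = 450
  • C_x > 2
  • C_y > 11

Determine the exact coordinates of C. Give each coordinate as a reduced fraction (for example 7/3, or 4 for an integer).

C = (17, 26)

1. C_x = 17  [[A, B, C are collinear ⇒ -5x+5y-45=0] ∩ [|C−(2, 11)|²=450]]
2. C_y = 26  [[A, B, C are collinear ⇒ -5x+5y-45=0] ∩ [|C−(2, 11)|²=450]]
   so C = (17, 26)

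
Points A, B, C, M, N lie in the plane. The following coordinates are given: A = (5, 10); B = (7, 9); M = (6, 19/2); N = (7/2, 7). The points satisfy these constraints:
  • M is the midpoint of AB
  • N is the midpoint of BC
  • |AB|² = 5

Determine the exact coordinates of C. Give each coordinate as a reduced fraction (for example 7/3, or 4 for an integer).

C = (0, 5)

1. C_x = 0  [C = 2·N−B = 2·(7/2, 7)−(7, 9)]
2. C_y = 5  [C = 2·N−B = 2·(7/2, 7)−(7, 9)]
   so C = (0, 5)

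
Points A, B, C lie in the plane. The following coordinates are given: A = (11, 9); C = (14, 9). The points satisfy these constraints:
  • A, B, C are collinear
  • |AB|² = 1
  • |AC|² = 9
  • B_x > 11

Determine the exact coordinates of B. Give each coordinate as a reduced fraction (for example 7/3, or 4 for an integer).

1. B_x = 12  [[A, B, C are collinear ⇒ -3y+27=0] ∩ [|B−(11, 9)|²=1]]
2. B_y = 9  [[A, B, C are collinear ⇒ -3y+27=0] ∩ [|B−(11, 9)|²=1]]
   so B = (12, 9)

B = (12, 9)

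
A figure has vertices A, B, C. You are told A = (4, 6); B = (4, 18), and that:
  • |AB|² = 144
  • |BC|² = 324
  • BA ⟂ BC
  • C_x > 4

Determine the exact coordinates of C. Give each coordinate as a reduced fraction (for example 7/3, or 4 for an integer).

1. C_x = 22  [[BA ⟂ BC ⇒ -12y+216=0] ∩ [|C−(4, 18)|²=324]]
2. C_y = 18  [[BA ⟂ BC ⇒ -12y+216=0] ∩ [|C−(4, 18)|²=324]]
   so C = (22, 18)

C = (22, 18)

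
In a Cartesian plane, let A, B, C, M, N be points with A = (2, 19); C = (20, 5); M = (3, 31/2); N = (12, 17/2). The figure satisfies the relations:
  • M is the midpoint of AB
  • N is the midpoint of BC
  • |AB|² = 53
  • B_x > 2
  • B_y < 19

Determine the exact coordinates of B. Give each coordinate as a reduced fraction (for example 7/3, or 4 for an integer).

1. B_x = 4  [B = 2·M−A = 2·(3, 31/2)−(2, 19)]
2. B_y = 12  [B = 2·M−A = 2·(3, 31/2)−(2, 19)]
   so B = (4, 12)

B = (4, 12)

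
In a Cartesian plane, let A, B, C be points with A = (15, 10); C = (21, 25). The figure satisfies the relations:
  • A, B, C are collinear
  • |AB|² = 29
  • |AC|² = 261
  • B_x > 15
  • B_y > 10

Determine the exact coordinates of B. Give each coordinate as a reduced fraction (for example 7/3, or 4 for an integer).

1. B_x = 17  [[A, B, C are collinear ⇒ 15x-6y-165=0] ∩ [|B−(15, 10)|²=29]]
2. B_y = 15  [[A, B, C are collinear ⇒ 15x-6y-165=0] ∩ [|B−(15, 10)|²=29]]
   so B = (17, 15)

B = (17, 15)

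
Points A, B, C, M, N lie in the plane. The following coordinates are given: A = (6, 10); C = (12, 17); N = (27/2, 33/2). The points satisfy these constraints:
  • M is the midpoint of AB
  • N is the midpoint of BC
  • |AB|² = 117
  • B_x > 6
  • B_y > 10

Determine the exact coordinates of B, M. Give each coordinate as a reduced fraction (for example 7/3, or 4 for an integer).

B = (15, 16)
M = (21/2, 13)

1. B_x = 15  [B = 2·N−C = 2·(27/2, 33/2)−(12, 17)]
2. B_y = 16  [B = 2·N−C = 2·(27/2, 33/2)−(12, 17)]
   so B = (15, 16)
3. M_x = 21/2  [2·M = A+B = (6, 10)+(15, 16)]
4. M_y = 13  [2·M = A+B = (6, 10)+(15, 16)]
   so M = (21/2, 13)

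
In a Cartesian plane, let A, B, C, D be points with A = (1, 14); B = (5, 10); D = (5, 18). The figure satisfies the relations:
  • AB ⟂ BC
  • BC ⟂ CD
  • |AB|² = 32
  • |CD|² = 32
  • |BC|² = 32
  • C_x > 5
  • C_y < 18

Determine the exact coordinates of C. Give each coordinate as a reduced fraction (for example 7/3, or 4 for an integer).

C = (9, 14)

1. C_x = 9  [[AB ⟂ BC ⇒ 4x-4y+20=0] ∩ [|C−(5, 18)|²=32]]
2. C_y = 14  [[AB ⟂ BC ⇒ 4x-4y+20=0] ∩ [|C−(5, 18)|²=32]]
   so C = (9, 14)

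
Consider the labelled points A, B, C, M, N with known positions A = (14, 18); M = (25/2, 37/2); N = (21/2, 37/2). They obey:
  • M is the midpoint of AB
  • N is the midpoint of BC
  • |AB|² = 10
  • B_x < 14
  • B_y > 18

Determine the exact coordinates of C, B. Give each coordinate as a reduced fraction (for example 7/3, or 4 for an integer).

C = (10, 18)
B = (11, 19)

1. B_x = 11  [B = 2·M−A = 2·(25/2, 37/2)−(14, 18)]
2. B_y = 19  [B = 2·M−A = 2·(25/2, 37/2)−(14, 18)]
   so B = (11, 19)
3. C_x = 10  [C = 2·N−B = 2·(21/2, 37/2)−(11, 19)]
4. C_y = 18  [C = 2·N−B = 2·(21/2, 37/2)−(11, 19)]
   so C = (10, 18)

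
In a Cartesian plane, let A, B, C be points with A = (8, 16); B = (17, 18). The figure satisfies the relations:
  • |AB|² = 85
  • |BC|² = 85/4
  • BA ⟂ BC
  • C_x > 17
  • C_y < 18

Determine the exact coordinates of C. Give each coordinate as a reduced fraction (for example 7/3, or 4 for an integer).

C = (18, 27/2)

1. C_x = 18  [[BA ⟂ BC ⇒ -9x-2y+189=0] ∩ [|C−(17, 18)|²=85/4]]
2. C_y = 27/2  [[BA ⟂ BC ⇒ -9x-2y+189=0] ∩ [|C−(17, 18)|²=85/4]]
   so C = (18, 27/2)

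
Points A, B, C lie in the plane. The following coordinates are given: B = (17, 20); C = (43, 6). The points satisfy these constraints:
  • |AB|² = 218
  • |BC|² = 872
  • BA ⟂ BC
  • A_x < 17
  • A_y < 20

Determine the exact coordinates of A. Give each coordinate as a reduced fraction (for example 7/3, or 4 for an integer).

1. A_x = 10  [[BA ⟂ BC ⇒ 26x-14y-162=0] ∩ [|A−(17, 20)|²=218]]
2. A_y = 7  [[BA ⟂ BC ⇒ 26x-14y-162=0] ∩ [|A−(17, 20)|²=218]]
   so A = (10, 7)

A = (10, 7)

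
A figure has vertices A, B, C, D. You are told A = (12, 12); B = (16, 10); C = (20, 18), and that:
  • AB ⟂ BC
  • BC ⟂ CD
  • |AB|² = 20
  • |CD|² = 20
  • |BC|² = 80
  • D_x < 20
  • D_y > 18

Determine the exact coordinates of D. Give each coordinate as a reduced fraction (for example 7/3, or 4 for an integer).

D = (16, 20)

1. D_x = 16  [[BC ⟂ CD ⇒ 4x+8y-224=0] ∩ [|D−(20, 18)|²=20]]
2. D_y = 20  [[BC ⟂ CD ⇒ 4x+8y-224=0] ∩ [|D−(20, 18)|²=20]]
   so D = (16, 20)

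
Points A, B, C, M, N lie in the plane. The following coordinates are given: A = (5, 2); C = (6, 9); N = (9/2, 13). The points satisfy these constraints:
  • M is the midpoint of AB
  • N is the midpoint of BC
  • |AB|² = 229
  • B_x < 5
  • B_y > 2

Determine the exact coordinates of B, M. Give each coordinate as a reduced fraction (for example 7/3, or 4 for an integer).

B = (3, 17)
M = (4, 19/2)

1. B_x = 3  [B = 2·N−C = 2·(9/2, 13)−(6, 9)]
2. B_y = 17  [B = 2·N−C = 2·(9/2, 13)−(6, 9)]
   so B = (3, 17)
3. M_x = 4  [2·M = A+B = (5, 2)+(3, 17)]
4. M_y = 19/2  [2·M = A+B = (5, 2)+(3, 17)]
   so M = (4, 19/2)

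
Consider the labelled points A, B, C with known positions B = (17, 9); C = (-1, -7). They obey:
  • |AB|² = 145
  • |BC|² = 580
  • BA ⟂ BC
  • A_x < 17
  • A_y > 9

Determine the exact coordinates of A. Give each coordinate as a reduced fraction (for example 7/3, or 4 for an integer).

1. A_x = 9  [[BA ⟂ BC ⇒ -18x-16y+450=0] ∩ [|A−(17, 9)|²=145]]
2. A_y = 18  [[BA ⟂ BC ⇒ -18x-16y+450=0] ∩ [|A−(17, 9)|²=145]]
   so A = (9, 18)

A = (9, 18)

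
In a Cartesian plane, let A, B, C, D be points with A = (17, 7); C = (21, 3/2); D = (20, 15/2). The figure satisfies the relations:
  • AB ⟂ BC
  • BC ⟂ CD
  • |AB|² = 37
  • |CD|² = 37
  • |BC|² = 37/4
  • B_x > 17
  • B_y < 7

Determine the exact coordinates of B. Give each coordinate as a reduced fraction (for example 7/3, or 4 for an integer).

B = (18, 1)

1. B_x = 18  [[BC ⟂ CD ⇒ 1x-6y-12=0] ∩ [|B−(17, 7)|²=37]]
2. B_y = 1  [[BC ⟂ CD ⇒ 1x-6y-12=0] ∩ [|B−(17, 7)|²=37]]
   so B = (18, 1)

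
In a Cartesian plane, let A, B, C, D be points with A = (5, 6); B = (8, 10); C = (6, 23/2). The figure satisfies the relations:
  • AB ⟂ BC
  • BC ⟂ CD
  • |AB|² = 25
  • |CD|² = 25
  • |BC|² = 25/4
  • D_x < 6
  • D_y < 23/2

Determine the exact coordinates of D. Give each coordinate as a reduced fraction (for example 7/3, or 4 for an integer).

1. D_x = 3  [[BC ⟂ CD ⇒ -2x+3/2y-21/4=0] ∩ [|D−(6, 23/2)|²=25]]
2. D_y = 15/2  [[BC ⟂ CD ⇒ -2x+3/2y-21/4=0] ∩ [|D−(6, 23/2)|²=25]]
   so D = (3, 15/2)

D = (3, 15/2)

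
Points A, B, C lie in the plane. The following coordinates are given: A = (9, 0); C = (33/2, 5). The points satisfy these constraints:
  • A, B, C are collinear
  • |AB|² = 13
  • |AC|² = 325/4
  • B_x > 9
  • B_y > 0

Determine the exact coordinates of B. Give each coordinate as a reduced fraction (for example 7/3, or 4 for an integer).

B = (12, 2)

1. B_x = 12  [[A, B, C are collinear ⇒ 5x-15/2y-45=0] ∩ [|B−(9, 0)|²=13]]
2. B_y = 2  [[A, B, C are collinear ⇒ 5x-15/2y-45=0] ∩ [|B−(9, 0)|²=13]]
   so B = (12, 2)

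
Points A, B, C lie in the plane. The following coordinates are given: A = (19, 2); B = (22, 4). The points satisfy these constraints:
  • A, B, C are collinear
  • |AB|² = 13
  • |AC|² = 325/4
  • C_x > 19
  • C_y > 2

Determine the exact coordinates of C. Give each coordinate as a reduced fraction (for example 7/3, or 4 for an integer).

1. C_x = 53/2  [[A, B, C are collinear ⇒ -2x+3y+32=0] ∩ [|C−(19, 2)|²=325/4]]
2. C_y = 7  [[A, B, C are collinear ⇒ -2x+3y+32=0] ∩ [|C−(19, 2)|²=325/4]]
   so C = (53/2, 7)

C = (53/2, 7)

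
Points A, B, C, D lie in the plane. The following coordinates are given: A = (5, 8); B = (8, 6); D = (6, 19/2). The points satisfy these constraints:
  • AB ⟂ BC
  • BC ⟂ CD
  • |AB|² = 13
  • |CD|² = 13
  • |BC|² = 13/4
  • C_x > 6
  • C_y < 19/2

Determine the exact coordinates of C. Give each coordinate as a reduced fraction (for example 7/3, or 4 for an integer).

C = (9, 15/2)

1. C_x = 9  [[AB ⟂ BC ⇒ 3x-2y-12=0] ∩ [|C−(6, 19/2)|²=13]]
2. C_y = 15/2  [[AB ⟂ BC ⇒ 3x-2y-12=0] ∩ [|C−(6, 19/2)|²=13]]
   so C = (9, 15/2)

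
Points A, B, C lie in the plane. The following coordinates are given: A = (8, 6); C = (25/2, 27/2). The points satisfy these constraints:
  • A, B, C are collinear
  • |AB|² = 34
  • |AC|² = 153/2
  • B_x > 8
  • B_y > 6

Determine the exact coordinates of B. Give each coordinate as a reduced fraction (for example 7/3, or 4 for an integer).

1. B_x = 11  [[A, B, C are collinear ⇒ 15/2x-9/2y-33=0] ∩ [|B−(8, 6)|²=34]]
2. B_y = 11  [[A, B, C are collinear ⇒ 15/2x-9/2y-33=0] ∩ [|B−(8, 6)|²=34]]
   so B = (11, 11)

B = (11, 11)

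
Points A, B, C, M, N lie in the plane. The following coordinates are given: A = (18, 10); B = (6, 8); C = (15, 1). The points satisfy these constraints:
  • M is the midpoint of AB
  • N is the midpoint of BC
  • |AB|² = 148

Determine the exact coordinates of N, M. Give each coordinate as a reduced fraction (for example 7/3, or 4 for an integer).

1. M_x = 12  [2·M = A+B = (18, 10)+(6, 8)]
2. M_y = 9  [2·M = A+B = (18, 10)+(6, 8)]
   so M = (12, 9)
3. N_x = 21/2  [2·N = B+C = (6, 8)+(15, 1)]
4. N_y = 9/2  [2·N = B+C = (6, 8)+(15, 1)]
   so N = (21/2, 9/2)

N = (21/2, 9/2)
M = (12, 9)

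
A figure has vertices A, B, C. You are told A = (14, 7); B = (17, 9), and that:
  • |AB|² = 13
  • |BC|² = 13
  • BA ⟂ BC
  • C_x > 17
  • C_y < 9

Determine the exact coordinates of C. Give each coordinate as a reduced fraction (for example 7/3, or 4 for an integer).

C = (19, 6)

1. C_x = 19  [[BA ⟂ BC ⇒ -3x-2y+69=0] ∩ [|C−(17, 9)|²=13]]
2. C_y = 6  [[BA ⟂ BC ⇒ -3x-2y+69=0] ∩ [|C−(17, 9)|²=13]]
   so C = (19, 6)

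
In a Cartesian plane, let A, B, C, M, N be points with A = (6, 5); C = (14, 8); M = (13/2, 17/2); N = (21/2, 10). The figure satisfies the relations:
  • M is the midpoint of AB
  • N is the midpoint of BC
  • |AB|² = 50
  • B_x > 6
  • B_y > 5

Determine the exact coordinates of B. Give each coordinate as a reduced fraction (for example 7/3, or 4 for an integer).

1. B_x = 7  [B = 2·M−A = 2·(13/2, 17/2)−(6, 5)]
2. B_y = 12  [B = 2·M−A = 2·(13/2, 17/2)−(6, 5)]
   so B = (7, 12)

B = (7, 12)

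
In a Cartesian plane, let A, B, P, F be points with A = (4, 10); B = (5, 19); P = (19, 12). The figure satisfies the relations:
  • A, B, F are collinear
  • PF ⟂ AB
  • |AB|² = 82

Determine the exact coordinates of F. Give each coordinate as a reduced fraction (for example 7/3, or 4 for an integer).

F = (361/82, 1117/82)

1. F_x = 361/82  [[A, B, F are collinear ⇒ -9x+1y+26=0] ∩ [PF ⟂ AB ⇒ 1x+9y-127=0]]
2. F_y = 1117/82  [[A, B, F are collinear ⇒ -9x+1y+26=0] ∩ [PF ⟂ AB ⇒ 1x+9y-127=0]]
   so F = (361/82, 1117/82)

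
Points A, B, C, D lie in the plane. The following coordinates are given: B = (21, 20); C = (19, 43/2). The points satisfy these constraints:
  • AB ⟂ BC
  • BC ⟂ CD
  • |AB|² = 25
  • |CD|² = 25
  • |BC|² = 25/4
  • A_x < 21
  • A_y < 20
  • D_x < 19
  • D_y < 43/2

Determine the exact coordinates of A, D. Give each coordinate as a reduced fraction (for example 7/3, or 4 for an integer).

1. A_x = 18  [[AB ⟂ BC ⇒ 2x-3/2y-12=0] ∩ [|A−(21, 20)|²=25]]
2. A_y = 16  [[AB ⟂ BC ⇒ 2x-3/2y-12=0] ∩ [|A−(21, 20)|²=25]]
   so A = (18, 16)
3. D_x = 16  [[BC ⟂ CD ⇒ -2x+3/2y+23/4=0] ∩ [|D−(19, 43/2)|²=25]]
4. D_y = 35/2  [[BC ⟂ CD ⇒ -2x+3/2y+23/4=0] ∩ [|D−(19, 43/2)|²=25]]
   so D = (16, 35/2)

A = (18, 16)
D = (16, 35/2)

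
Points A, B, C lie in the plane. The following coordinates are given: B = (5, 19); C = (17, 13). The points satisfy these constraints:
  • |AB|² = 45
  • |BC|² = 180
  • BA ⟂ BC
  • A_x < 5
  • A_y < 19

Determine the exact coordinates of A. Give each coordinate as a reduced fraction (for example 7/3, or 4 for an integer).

1. A_x = 2  [[BA ⟂ BC ⇒ 12x-6y+54=0] ∩ [|A−(5, 19)|²=45]]
2. A_y = 13  [[BA ⟂ BC ⇒ 12x-6y+54=0] ∩ [|A−(5, 19)|²=45]]
   so A = (2, 13)

A = (2, 13)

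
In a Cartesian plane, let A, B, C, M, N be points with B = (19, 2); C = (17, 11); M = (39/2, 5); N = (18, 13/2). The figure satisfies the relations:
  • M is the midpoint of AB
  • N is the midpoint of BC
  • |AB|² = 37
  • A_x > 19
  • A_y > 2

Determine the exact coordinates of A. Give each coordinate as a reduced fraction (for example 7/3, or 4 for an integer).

A = (20, 8)

1. A_x = 20  [A = 2·M−B = 2·(39/2, 5)−(19, 2)]
2. A_y = 8  [A = 2·M−B = 2·(39/2, 5)−(19, 2)]
   so A = (20, 8)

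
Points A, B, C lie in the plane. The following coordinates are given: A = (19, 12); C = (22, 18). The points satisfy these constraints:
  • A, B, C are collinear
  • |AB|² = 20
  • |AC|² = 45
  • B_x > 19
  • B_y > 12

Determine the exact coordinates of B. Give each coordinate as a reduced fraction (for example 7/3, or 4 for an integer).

1. B_x = 21  [[A, B, C are collinear ⇒ 6x-3y-78=0] ∩ [|B−(19, 12)|²=20]]
2. B_y = 16  [[A, B, C are collinear ⇒ 6x-3y-78=0] ∩ [|B−(19, 12)|²=20]]
   so B = (21, 16)

B = (21, 16)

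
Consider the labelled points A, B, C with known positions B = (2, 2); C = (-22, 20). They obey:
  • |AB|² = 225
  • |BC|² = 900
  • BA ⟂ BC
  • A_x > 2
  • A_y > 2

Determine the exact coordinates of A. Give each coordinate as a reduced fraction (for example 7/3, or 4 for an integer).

A = (11, 14)

1. A_x = 11  [[BA ⟂ BC ⇒ -24x+18y+12=0] ∩ [|A−(2, 2)|²=225]]
2. A_y = 14  [[BA ⟂ BC ⇒ -24x+18y+12=0] ∩ [|A−(2, 2)|²=225]]
   so A = (11, 14)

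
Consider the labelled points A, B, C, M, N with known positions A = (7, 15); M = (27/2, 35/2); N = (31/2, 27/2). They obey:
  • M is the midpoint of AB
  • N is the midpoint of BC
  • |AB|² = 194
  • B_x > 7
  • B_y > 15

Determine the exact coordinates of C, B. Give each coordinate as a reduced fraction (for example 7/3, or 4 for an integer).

C = (11, 7)
B = (20, 20)

1. B_x = 20  [B = 2·M−A = 2·(27/2, 35/2)−(7, 15)]
2. B_y = 20  [B = 2·M−A = 2·(27/2, 35/2)−(7, 15)]
   so B = (20, 20)
3. C_x = 11  [C = 2·N−B = 2·(31/2, 27/2)−(20, 20)]
4. C_y = 7  [C = 2·N−B = 2·(31/2, 27/2)−(20, 20)]
   so C = (11, 7)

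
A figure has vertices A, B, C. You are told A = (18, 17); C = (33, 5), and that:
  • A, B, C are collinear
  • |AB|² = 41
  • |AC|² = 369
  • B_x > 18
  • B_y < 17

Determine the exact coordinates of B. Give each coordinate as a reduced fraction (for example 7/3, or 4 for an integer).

1. B_x = 23  [[A, B, C are collinear ⇒ -12x-15y+471=0] ∩ [|B−(18, 17)|²=41]]
2. B_y = 13  [[A, B, C are collinear ⇒ -12x-15y+471=0] ∩ [|B−(18, 17)|²=41]]
   so B = (23, 13)

B = (23, 13)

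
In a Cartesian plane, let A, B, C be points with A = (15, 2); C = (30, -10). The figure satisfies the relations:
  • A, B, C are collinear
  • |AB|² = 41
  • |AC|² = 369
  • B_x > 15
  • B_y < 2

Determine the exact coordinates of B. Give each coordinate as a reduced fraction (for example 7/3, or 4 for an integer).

B = (20, -2)

1. B_x = 20  [[A, B, C are collinear ⇒ -12x-15y+210=0] ∩ [|B−(15, 2)|²=41]]
2. B_y = -2  [[A, B, C are collinear ⇒ -12x-15y+210=0] ∩ [|B−(15, 2)|²=41]]
   so B = (20, -2)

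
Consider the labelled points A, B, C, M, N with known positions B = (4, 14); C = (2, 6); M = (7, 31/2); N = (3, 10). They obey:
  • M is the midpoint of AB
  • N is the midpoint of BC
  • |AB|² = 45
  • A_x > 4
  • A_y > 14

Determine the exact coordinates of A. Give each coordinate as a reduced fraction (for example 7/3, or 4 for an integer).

1. A_x = 10  [A = 2·M−B = 2·(7, 31/2)−(4, 14)]
2. A_y = 17  [A = 2·M−B = 2·(7, 31/2)−(4, 14)]
   so A = (10, 17)

A = (10, 17)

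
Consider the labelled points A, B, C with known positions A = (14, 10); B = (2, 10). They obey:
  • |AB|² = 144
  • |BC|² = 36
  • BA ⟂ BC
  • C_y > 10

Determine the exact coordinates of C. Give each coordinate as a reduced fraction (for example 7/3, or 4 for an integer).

1. C_x = 2  [[BA ⟂ BC ⇒ 12x-24=0] ∩ [|C−(2, 10)|²=36]]
2. C_y = 16  [[BA ⟂ BC ⇒ 12x-24=0] ∩ [|C−(2, 10)|²=36]]
   so C = (2, 16)

C = (2, 16)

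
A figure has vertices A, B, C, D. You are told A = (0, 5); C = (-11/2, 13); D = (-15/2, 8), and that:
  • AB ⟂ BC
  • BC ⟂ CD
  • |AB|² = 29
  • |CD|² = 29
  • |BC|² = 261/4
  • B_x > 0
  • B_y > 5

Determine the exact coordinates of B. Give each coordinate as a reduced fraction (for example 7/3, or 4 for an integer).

1. B_x = 2  [[BC ⟂ CD ⇒ 2x+5y-54=0] ∩ [|B−(0, 5)|²=29]]
2. B_y = 10  [[BC ⟂ CD ⇒ 2x+5y-54=0] ∩ [|B−(0, 5)|²=29]]
   so B = (2, 10)

B = (2, 10)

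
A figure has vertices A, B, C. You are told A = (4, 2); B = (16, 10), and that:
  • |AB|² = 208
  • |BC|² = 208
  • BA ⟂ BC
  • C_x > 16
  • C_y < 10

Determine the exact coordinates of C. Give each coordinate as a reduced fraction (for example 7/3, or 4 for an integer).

C = (24, -2)

1. C_x = 24  [[BA ⟂ BC ⇒ -12x-8y+272=0] ∩ [|C−(16, 10)|²=208]]
2. C_y = -2  [[BA ⟂ BC ⇒ -12x-8y+272=0] ∩ [|C−(16, 10)|²=208]]
   so C = (24, -2)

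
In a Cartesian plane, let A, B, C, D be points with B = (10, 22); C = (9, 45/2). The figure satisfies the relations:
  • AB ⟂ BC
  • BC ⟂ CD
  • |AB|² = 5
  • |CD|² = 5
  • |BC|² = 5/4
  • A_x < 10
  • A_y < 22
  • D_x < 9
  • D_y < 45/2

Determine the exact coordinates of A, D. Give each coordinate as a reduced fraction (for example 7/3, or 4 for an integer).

A = (9, 20)
D = (8, 41/2)

1. A_x = 9  [[AB ⟂ BC ⇒ 1x-1/2y+1=0] ∩ [|A−(10, 22)|²=5]]
2. A_y = 20  [[AB ⟂ BC ⇒ 1x-1/2y+1=0] ∩ [|A−(10, 22)|²=5]]
   so A = (9, 20)
3. D_x = 8  [[BC ⟂ CD ⇒ -1x+1/2y-9/4=0] ∩ [|D−(9, 45/2)|²=5]]
4. D_y = 41/2  [[BC ⟂ CD ⇒ -1x+1/2y-9/4=0] ∩ [|D−(9, 45/2)|²=5]]
   so D = (8, 41/2)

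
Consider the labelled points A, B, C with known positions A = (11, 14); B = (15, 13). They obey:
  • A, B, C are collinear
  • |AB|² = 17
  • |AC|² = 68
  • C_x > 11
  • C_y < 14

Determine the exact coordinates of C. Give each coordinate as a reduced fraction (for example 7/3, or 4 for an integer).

C = (19, 12)

1. C_x = 19  [[A, B, C are collinear ⇒ 1x+4y-67=0] ∩ [|C−(11, 14)|²=68]]
2. C_y = 12  [[A, B, C are collinear ⇒ 1x+4y-67=0] ∩ [|C−(11, 14)|²=68]]
   so C = (19, 12)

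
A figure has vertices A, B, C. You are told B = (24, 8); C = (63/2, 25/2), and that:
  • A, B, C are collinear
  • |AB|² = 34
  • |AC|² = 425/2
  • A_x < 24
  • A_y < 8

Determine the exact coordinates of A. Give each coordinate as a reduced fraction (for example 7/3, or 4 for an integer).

A = (19, 5)

1. A_x = 19  [[A, B, C are collinear ⇒ -9/2x+15/2y+48=0] ∩ [|A−(24, 8)|²=34]]
2. A_y = 5  [[A, B, C are collinear ⇒ -9/2x+15/2y+48=0] ∩ [|A−(24, 8)|²=34]]
   so A = (19, 5)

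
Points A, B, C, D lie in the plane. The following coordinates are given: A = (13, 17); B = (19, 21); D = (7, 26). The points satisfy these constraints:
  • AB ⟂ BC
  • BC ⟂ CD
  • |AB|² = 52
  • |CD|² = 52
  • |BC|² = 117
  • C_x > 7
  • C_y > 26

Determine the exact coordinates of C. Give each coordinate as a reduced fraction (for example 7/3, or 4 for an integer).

1. C_x = 13  [[AB ⟂ BC ⇒ 6x+4y-198=0] ∩ [|C−(7, 26)|²=52]]
2. C_y = 30  [[AB ⟂ BC ⇒ 6x+4y-198=0] ∩ [|C−(7, 26)|²=52]]
   so C = (13, 30)

C = (13, 30)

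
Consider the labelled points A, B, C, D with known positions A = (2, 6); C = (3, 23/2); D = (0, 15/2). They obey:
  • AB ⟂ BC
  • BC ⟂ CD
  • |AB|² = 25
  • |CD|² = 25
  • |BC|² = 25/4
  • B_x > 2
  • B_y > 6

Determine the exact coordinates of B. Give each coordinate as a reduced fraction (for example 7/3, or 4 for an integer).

B = (5, 10)

1. B_x = 5  [[BC ⟂ CD ⇒ 3x+4y-55=0] ∩ [|B−(2, 6)|²=25]]
2. B_y = 10  [[BC ⟂ CD ⇒ 3x+4y-55=0] ∩ [|B−(2, 6)|²=25]]
   so B = (5, 10)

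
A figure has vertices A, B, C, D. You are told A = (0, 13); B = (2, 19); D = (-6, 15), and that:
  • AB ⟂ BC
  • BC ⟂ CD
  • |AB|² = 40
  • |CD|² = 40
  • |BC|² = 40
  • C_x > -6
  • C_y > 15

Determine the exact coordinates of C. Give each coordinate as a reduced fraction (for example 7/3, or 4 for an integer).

C = (-4, 21)

1. C_x = -4  [[AB ⟂ BC ⇒ 2x+6y-118=0] ∩ [|C−(-6, 15)|²=40]]
2. C_y = 21  [[AB ⟂ BC ⇒ 2x+6y-118=0] ∩ [|C−(-6, 15)|²=40]]
   so C = (-4, 21)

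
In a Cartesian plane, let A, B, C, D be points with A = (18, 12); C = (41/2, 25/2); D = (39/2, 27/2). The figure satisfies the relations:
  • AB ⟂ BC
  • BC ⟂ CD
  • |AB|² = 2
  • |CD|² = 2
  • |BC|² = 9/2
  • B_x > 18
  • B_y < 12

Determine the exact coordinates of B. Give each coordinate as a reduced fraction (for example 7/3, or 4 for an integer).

B = (19, 11)

1. B_x = 19  [[BC ⟂ CD ⇒ 1x-1y-8=0] ∩ [|B−(18, 12)|²=2]]
2. B_y = 11  [[BC ⟂ CD ⇒ 1x-1y-8=0] ∩ [|B−(18, 12)|²=2]]
   so B = (19, 11)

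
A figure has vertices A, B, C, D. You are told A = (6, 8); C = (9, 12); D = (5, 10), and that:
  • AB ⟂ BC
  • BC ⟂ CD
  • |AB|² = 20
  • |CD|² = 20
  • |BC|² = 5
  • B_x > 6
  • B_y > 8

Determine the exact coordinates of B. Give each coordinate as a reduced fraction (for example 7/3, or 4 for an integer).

1. B_x = 10  [[BC ⟂ CD ⇒ 4x+2y-60=0] ∩ [|B−(6, 8)|²=20]]
2. B_y = 10  [[BC ⟂ CD ⇒ 4x+2y-60=0] ∩ [|B−(6, 8)|²=20]]
   so B = (10, 10)

B = (10, 10)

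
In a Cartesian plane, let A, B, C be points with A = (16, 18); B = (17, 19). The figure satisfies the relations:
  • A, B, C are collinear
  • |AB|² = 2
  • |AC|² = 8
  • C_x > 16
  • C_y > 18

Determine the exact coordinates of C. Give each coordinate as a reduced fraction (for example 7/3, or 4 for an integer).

1. C_x = 18  [[A, B, C are collinear ⇒ -1x+1y-2=0] ∩ [|C−(16, 18)|²=8]]
2. C_y = 20  [[A, B, C are collinear ⇒ -1x+1y-2=0] ∩ [|C−(16, 18)|²=8]]
   so C = (18, 20)

C = (18, 20)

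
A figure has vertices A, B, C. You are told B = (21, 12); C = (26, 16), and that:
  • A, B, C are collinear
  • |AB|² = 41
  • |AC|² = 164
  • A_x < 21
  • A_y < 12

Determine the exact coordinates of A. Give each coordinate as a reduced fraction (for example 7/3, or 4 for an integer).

1. A_x = 16  [[A, B, C are collinear ⇒ -4x+5y+24=0] ∩ [|A−(21, 12)|²=41]]
2. A_y = 8  [[A, B, C are collinear ⇒ -4x+5y+24=0] ∩ [|A−(21, 12)|²=41]]
   so A = (16, 8)

A = (16, 8)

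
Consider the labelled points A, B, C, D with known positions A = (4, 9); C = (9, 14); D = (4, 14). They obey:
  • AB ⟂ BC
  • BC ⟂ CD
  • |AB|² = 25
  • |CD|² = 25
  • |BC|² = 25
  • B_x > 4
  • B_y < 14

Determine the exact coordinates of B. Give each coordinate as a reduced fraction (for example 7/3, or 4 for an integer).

B = (9, 9)

1. B_x = 9  [[BC ⟂ CD ⇒ 5x-45=0] ∩ [|B−(4, 9)|²=25]]
2. B_y = 9  [[BC ⟂ CD ⇒ 5x-45=0] ∩ [|B−(4, 9)|²=25]]
   so B = (9, 9)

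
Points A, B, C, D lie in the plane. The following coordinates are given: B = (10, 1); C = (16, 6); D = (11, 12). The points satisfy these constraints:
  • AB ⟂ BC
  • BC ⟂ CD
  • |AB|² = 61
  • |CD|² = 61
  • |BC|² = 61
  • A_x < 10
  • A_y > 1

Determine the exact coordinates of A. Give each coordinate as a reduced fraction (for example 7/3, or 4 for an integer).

1. A_x = 5  [[AB ⟂ BC ⇒ -6x-5y+65=0] ∩ [|A−(10, 1)|²=61]]
2. A_y = 7  [[AB ⟂ BC ⇒ -6x-5y+65=0] ∩ [|A−(10, 1)|²=61]]
   so A = (5, 7)

A = (5, 7)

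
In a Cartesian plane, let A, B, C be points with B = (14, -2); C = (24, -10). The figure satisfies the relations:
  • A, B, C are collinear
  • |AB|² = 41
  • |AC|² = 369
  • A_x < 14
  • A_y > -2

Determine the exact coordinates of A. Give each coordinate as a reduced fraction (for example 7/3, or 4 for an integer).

A = (9, 2)

1. A_x = 9  [[A, B, C are collinear ⇒ 8x+10y-92=0] ∩ [|A−(14, -2)|²=41]]
2. A_y = 2  [[A, B, C are collinear ⇒ 8x+10y-92=0] ∩ [|A−(14, -2)|²=41]]
   so A = (9, 2)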